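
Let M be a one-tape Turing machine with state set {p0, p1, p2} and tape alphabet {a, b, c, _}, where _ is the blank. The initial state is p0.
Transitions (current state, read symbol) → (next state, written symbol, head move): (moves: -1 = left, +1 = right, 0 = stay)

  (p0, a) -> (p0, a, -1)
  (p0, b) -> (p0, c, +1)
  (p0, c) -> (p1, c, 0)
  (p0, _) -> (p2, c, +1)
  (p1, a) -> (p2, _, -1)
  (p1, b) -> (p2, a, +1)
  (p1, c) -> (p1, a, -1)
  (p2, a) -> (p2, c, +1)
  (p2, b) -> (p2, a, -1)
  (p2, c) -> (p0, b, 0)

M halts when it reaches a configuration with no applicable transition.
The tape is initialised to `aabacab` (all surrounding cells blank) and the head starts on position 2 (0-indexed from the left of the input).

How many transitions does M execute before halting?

6

p0 | aa[b]acab   read b → write c, move +1, go to p0
p0 | aac[a]cab   read a → write a, move -1, go to p0
p0 | aa[c]acab   read c → write c, move 0, go to p1
p1 | aa[c]acab   read c → write a, move -1, go to p1
p1 | a[a]aacab   read a → write _, move -1, go to p2
p2 | [a]_aacab   read a → write c, move +1, go to p2
p2 | c[_]aacab
M halts after 6 transitions.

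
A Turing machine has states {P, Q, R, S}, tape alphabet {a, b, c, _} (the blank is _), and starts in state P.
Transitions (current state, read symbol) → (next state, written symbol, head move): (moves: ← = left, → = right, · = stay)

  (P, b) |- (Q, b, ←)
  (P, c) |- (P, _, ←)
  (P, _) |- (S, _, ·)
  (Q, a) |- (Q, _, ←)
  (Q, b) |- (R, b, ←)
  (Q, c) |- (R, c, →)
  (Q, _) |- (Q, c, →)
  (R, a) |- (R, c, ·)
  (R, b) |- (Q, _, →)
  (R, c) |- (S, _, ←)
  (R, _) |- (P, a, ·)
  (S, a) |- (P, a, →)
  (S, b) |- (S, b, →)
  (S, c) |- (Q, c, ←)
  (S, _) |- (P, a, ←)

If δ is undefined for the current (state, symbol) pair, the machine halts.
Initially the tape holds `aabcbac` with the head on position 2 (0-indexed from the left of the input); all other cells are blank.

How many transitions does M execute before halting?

P | __aa[b]cbac   read b → write b, move ←, go to Q
Q | __a[a]bcbac   read a → write _, move ←, go to Q
Q | __[a]_bcbac   read a → write _, move ←, go to Q
Q | _[_]__bcbac   read _ → write c, move →, go to Q
Q | _c[_]_bcbac   read _ → write c, move →, go to Q
Q | _cc[_]bcbac   read _ → write c, move →, go to Q
Q | _ccc[b]cbac   read b → write b, move ←, go to R
R | _cc[c]bcbac   read c → write _, move ←, go to S
S | _c[c]_bcbac   read c → write c, move ←, go to Q
Q | _[c]c_bcbac   read c → write c, move →, go to R
R | _c[c]_bcbac   read c → write _, move ←, go to S
S | _[c]__bcbac   read c → write c, move ←, go to Q
Q | [_]c__bcbac   read _ → write c, move →, go to Q
Q | c[c]__bcbac   read c → write c, move →, go to R
R | cc[_]_bcbac   read _ → write a, move ·, go to P
P | cc[a]_bcbac
M halts after 15 transitions.

15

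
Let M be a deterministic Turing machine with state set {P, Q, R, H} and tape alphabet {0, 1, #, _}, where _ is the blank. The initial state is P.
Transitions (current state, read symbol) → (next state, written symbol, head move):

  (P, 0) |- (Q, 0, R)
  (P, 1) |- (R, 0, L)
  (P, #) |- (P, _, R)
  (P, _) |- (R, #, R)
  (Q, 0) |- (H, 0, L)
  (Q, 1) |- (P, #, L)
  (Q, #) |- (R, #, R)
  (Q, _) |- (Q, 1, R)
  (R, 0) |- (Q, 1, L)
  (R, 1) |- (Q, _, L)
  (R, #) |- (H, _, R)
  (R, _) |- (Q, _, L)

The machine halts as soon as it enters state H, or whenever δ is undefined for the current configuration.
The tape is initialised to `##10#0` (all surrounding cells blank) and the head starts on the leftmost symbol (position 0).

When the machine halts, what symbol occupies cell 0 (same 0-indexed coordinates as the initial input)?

P | [#]#10#0   read # → write _, move R, go to P
P | _[#]10#0   read # → write _, move R, go to P
P | __[1]0#0   read 1 → write 0, move L, go to R
R | _[_]00#0   read _ → write _, move L, go to Q
Q | [_]_00#0   read _ → write 1, move R, go to Q
Q | 1[_]00#0   read _ → write 1, move R, go to Q
Q | 11[0]0#0   read 0 → write 0, move L, go to H
H | 1[1]00#0
Cell 0 holds 1 when M halts.

1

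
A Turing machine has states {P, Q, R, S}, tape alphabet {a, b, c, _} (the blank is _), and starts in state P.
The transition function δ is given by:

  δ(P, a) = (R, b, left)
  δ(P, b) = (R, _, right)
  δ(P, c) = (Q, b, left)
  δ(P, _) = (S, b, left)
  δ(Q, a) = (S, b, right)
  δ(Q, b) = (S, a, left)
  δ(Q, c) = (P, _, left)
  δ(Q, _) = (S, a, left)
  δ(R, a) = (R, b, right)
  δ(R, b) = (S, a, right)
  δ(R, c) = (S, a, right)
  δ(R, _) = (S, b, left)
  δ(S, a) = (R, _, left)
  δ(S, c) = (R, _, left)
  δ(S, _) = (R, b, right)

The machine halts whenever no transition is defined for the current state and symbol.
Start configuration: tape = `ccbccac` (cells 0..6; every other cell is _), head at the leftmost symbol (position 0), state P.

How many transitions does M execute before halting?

8

state=P head=0 tape=__[c]cbccac   (P,c)→(Q,b,left)
state=Q head=-1 tape=_[_]bcbccac   (Q,_)→(S,a,left)
state=S head=-2 tape=[_]abcbccac   (S,_)→(R,b,right)
state=R head=-1 tape=b[a]bcbccac   (R,a)→(R,b,right)
state=R head=0 tape=bb[b]cbccac   (R,b)→(S,a,right)
state=S head=1 tape=bba[c]bccac   (S,c)→(R,_,left)
state=R head=0 tape=bb[a]_bccac   (R,a)→(R,b,right)
state=R head=1 tape=bbb[_]bccac   (R,_)→(S,b,left)
state=S head=0 tape=bb[b]bbccac
M halts after 8 transitions.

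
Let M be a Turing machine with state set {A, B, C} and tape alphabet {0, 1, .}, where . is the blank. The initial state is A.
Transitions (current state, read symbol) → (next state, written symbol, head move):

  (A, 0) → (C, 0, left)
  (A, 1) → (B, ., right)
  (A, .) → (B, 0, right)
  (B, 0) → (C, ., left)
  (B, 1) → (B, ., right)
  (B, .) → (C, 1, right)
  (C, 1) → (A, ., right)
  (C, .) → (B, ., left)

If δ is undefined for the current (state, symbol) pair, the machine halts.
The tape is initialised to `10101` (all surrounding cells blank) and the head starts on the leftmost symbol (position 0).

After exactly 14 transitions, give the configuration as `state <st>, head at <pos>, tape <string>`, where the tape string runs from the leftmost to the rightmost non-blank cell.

A | .[1]0101   read 1 → write ., move right, go to B
B | ..[0]101   read 0 → write ., move left, go to C
C | .[.].101   read . → write ., move left, go to B
B | [.]..101   read . → write 1, move right, go to C
C | 1[.].101   read . → write ., move left, go to B
B | [1]..101   read 1 → write ., move right, go to B
B | .[.].101   read . → write 1, move right, go to C
C | .1[.]101   read . → write ., move left, go to B
B | .[1].101   read 1 → write ., move right, go to B
B | ..[.]101   read . → write 1, move right, go to C
C | ..1[1]01   read 1 → write ., move right, go to A
A | ..1.[0]1   read 0 → write 0, move left, go to C
C | ..1[.]01   read . → write ., move left, go to B
B | ..[1].01   read 1 → write ., move right, go to B
B | ...[.]01
After 14 steps: state B, head at 2, tape 01.

state B, head at 2, tape 01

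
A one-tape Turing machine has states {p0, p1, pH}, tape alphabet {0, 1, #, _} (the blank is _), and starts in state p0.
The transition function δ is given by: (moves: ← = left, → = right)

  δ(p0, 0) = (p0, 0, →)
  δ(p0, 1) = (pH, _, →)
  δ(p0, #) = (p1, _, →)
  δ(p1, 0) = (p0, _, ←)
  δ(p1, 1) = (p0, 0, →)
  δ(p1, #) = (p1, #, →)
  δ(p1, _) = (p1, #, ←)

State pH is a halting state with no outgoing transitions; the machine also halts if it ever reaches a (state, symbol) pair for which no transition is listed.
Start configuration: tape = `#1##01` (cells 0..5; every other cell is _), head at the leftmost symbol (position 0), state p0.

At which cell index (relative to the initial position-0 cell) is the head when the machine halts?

p0 | [#]1##01   read # → write _, move →, go to p1
p1 | _[1]##01   read 1 → write 0, move →, go to p0
p0 | _0[#]#01   read # → write _, move →, go to p1
p1 | _0_[#]01   read # → write #, move →, go to p1
p1 | _0_#[0]1   read 0 → write _, move ←, go to p0
p0 | _0_[#]_1   read # → write _, move →, go to p1
p1 | _0__[_]1   read _ → write #, move ←, go to p1
p1 | _0_[_]#1   read _ → write #, move ←, go to p1
p1 | _0[_]##1   read _ → write #, move ←, go to p1
p1 | _[0]###1   read 0 → write _, move ←, go to p0
p0 | [_]_###1
At halt the head is at cell 0.

0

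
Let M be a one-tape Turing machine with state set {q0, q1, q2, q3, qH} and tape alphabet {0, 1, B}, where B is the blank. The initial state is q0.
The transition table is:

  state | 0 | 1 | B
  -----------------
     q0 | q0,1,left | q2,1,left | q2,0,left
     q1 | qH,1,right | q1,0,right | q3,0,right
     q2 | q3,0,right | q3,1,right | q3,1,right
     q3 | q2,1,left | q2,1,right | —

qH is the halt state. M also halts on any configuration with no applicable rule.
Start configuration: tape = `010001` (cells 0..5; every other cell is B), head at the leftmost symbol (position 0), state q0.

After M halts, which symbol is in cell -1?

q0 | BB[0]10001BB   read 0 → write 1, move left, go to q0
q0 | B[B]110001BB   read B → write 0, move left, go to q2
q2 | [B]0110001BB   read B → write 1, move right, go to q3
q3 | 1[0]110001BB   read 0 → write 1, move left, go to q2
q2 | [1]1110001BB   read 1 → write 1, move right, go to q3
q3 | 1[1]110001BB   read 1 → write 1, move right, go to q2
q2 | 11[1]10001BB   read 1 → write 1, move right, go to q3
q3 | 111[1]0001BB   read 1 → write 1, move right, go to q2
q2 | 1111[0]001BB   read 0 → write 0, move right, go to q3
q3 | 11110[0]01BB   read 0 → write 1, move left, go to q2
q2 | 1111[0]101BB   read 0 → write 0, move right, go to q3
q3 | 11110[1]01BB   read 1 → write 1, move right, go to q2
q2 | 111101[0]1BB   read 0 → write 0, move right, go to q3
q3 | 1111010[1]BB   read 1 → write 1, move right, go to q2
q2 | 11110101[B]B   read B → write 1, move right, go to q3
q3 | 111101011[B]
Cell -1 holds 1 when M halts.

1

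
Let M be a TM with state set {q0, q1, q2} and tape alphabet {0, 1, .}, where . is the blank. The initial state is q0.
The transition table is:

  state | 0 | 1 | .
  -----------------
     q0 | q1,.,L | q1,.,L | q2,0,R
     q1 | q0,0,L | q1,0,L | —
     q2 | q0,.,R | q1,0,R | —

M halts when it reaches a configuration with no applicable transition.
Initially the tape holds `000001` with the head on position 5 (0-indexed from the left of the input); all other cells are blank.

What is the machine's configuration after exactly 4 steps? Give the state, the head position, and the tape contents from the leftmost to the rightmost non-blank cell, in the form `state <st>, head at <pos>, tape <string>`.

state q0, head at 1, tape 000.0

state=q0 head=5 tape=00000[1]   (q0,1)→(q1,.,L)
state=q1 head=4 tape=0000[0].   (q1,0)→(q0,0,L)
state=q0 head=3 tape=000[0]0.   (q0,0)→(q1,.,L)
state=q1 head=2 tape=00[0].0.   (q1,0)→(q0,0,L)
state=q0 head=1 tape=0[0]0.0.
After 4 steps: state q0, head at 1, tape 000.0.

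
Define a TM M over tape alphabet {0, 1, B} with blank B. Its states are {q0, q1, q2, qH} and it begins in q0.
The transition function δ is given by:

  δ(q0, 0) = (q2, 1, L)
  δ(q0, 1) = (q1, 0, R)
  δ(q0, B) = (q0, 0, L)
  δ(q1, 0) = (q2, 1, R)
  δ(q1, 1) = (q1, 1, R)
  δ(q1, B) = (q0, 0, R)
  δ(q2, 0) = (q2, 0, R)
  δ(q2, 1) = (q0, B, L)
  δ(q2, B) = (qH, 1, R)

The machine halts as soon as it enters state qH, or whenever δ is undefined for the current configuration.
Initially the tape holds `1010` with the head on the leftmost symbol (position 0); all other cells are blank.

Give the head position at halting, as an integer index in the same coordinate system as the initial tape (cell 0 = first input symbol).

0

state=q0 head=0 tape=B[1]010   (q0,1)→(q1,0,R)
state=q1 head=1 tape=B0[0]10   (q1,0)→(q2,1,R)
state=q2 head=2 tape=B01[1]0   (q2,1)→(q0,B,L)
state=q0 head=1 tape=B0[1]B0   (q0,1)→(q1,0,R)
state=q1 head=2 tape=B00[B]0   (q1,B)→(q0,0,R)
state=q0 head=3 tape=B000[0]   (q0,0)→(q2,1,L)
state=q2 head=2 tape=B00[0]1   (q2,0)→(q2,0,R)
state=q2 head=3 tape=B000[1]   (q2,1)→(q0,B,L)
state=q0 head=2 tape=B00[0]B   (q0,0)→(q2,1,L)
state=q2 head=1 tape=B0[0]1B   (q2,0)→(q2,0,R)
state=q2 head=2 tape=B00[1]B   (q2,1)→(q0,B,L)
state=q0 head=1 tape=B0[0]BB   (q0,0)→(q2,1,L)
state=q2 head=0 tape=B[0]1BB   (q2,0)→(q2,0,R)
state=q2 head=1 tape=B0[1]BB   (q2,1)→(q0,B,L)
state=q0 head=0 tape=B[0]BBB   (q0,0)→(q2,1,L)
state=q2 head=-1 tape=[B]1BBB   (q2,B)→(qH,1,R)
state=qH head=0 tape=1[1]BBB
At halt the head is at cell 0.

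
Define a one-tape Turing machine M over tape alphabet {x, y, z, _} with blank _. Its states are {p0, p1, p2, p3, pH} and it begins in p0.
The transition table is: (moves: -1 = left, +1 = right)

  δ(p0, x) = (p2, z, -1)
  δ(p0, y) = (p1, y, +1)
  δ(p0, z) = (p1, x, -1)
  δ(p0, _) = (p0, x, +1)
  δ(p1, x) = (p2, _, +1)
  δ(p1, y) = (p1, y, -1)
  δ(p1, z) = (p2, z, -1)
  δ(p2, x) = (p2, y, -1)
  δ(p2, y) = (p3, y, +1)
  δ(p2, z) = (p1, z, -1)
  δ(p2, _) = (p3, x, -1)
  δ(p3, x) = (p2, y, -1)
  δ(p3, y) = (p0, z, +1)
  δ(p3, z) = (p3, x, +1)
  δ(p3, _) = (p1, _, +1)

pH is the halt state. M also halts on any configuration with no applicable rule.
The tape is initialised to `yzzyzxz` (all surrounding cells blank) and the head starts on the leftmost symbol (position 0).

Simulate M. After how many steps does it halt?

23

p0 | [y]zzyzxz   read y → write y, move +1, go to p1
p1 | y[z]zyzxz   read z → write z, move -1, go to p2
p2 | [y]zzyzxz   read y → write y, move +1, go to p3
p3 | y[z]zyzxz   read z → write x, move +1, go to p3
p3 | yx[z]yzxz   read z → write x, move +1, go to p3
p3 | yxx[y]zxz   read y → write z, move +1, go to p0
p0 | yxxz[z]xz   read z → write x, move -1, go to p1
p1 | yxx[z]xxz   read z → write z, move -1, go to p2
p2 | yx[x]zxxz   read x → write y, move -1, go to p2
p2 | y[x]yzxxz   read x → write y, move -1, go to p2
p2 | [y]yyzxxz   read y → write y, move +1, go to p3
p3 | y[y]yzxxz   read y → write z, move +1, go to p0
p0 | yz[y]zxxz   read y → write y, move +1, go to p1
p1 | yzy[z]xxz   read z → write z, move -1, go to p2
p2 | yz[y]zxxz   read y → write y, move +1, go to p3
p3 | yzy[z]xxz   read z → write x, move +1, go to p3
p3 | yzyx[x]xz   read x → write y, move -1, go to p2
p2 | yzy[x]yxz   read x → write y, move -1, go to p2
p2 | yz[y]yyxz   read y → write y, move +1, go to p3
p3 | yzy[y]yxz   read y → write z, move +1, go to p0
p0 | yzyz[y]xz   read y → write y, move +1, go to p1
p1 | yzyzy[x]z   read x → write _, move +1, go to p2
p2 | yzyzy_[z]   read z → write z, move -1, go to p1
p1 | yzyzy[_]z
M halts after 23 transitions.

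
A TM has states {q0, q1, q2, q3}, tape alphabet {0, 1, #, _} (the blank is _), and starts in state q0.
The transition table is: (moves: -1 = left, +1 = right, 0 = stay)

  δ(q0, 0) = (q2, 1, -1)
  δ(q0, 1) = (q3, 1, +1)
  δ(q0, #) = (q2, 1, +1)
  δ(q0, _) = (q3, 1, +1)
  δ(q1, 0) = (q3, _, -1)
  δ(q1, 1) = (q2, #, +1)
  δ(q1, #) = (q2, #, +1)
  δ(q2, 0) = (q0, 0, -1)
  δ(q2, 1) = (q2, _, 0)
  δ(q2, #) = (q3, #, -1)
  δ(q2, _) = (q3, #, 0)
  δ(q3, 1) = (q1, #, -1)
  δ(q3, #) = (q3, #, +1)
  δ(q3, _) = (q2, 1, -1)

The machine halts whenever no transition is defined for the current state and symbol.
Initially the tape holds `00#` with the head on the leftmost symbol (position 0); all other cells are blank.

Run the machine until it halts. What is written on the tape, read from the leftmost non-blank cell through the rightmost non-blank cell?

##0#

q0 | _[0]0#   read 0 → write 1, move -1, go to q2
q2 | [_]10#   read _ → write #, move 0, go to q3
q3 | [#]10#   read # → write #, move +1, go to q3
q3 | #[1]0#   read 1 → write #, move -1, go to q1
q1 | [#]#0#   read # → write #, move +1, go to q2
q2 | #[#]0#   read # → write #, move -1, go to q3
q3 | [#]#0#   read # → write #, move +1, go to q3
q3 | #[#]0#   read # → write #, move +1, go to q3
q3 | ##[0]#
The non-blank tape span at halt is ##0#.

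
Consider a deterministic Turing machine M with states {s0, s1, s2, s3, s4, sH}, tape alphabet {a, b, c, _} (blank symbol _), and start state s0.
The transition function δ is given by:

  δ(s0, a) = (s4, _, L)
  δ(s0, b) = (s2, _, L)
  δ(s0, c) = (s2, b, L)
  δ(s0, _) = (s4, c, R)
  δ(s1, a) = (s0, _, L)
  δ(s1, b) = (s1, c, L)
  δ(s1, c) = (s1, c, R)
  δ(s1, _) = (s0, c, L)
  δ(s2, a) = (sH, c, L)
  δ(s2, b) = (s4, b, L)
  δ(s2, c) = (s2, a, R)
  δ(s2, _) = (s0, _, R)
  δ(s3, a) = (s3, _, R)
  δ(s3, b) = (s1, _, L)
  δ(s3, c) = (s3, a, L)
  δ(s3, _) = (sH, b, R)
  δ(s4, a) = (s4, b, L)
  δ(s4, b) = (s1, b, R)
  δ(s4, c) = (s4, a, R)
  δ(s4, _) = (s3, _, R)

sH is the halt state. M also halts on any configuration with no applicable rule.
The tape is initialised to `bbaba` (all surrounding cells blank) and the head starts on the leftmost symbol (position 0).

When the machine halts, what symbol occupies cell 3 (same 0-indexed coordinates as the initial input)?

_

state=s0 head=0 tape=_[b]baba___   (s0,b)→(s2,_,L)
state=s2 head=-1 tape=[_]_baba___   (s2,_)→(s0,_,R)
state=s0 head=0 tape=_[_]baba___   (s0,_)→(s4,c,R)
state=s4 head=1 tape=_c[b]aba___   (s4,b)→(s1,b,R)
state=s1 head=2 tape=_cb[a]ba___   (s1,a)→(s0,_,L)
state=s0 head=1 tape=_c[b]_ba___   (s0,b)→(s2,_,L)
state=s2 head=0 tape=_[c]__ba___   (s2,c)→(s2,a,R)
state=s2 head=1 tape=_a[_]_ba___   (s2,_)→(s0,_,R)
state=s0 head=2 tape=_a_[_]ba___   (s0,_)→(s4,c,R)
state=s4 head=3 tape=_a_c[b]a___   (s4,b)→(s1,b,R)
state=s1 head=4 tape=_a_cb[a]___   (s1,a)→(s0,_,L)
state=s0 head=3 tape=_a_c[b]____   (s0,b)→(s2,_,L)
state=s2 head=2 tape=_a_[c]_____   (s2,c)→(s2,a,R)
state=s2 head=3 tape=_a_a[_]____   (s2,_)→(s0,_,R)
state=s0 head=4 tape=_a_a_[_]___   (s0,_)→(s4,c,R)
state=s4 head=5 tape=_a_a_c[_]__   (s4,_)→(s3,_,R)
state=s3 head=6 tape=_a_a_c_[_]_   (s3,_)→(sH,b,R)
state=sH head=7 tape=_a_a_c_b[_]
Cell 3 holds _ when M halts.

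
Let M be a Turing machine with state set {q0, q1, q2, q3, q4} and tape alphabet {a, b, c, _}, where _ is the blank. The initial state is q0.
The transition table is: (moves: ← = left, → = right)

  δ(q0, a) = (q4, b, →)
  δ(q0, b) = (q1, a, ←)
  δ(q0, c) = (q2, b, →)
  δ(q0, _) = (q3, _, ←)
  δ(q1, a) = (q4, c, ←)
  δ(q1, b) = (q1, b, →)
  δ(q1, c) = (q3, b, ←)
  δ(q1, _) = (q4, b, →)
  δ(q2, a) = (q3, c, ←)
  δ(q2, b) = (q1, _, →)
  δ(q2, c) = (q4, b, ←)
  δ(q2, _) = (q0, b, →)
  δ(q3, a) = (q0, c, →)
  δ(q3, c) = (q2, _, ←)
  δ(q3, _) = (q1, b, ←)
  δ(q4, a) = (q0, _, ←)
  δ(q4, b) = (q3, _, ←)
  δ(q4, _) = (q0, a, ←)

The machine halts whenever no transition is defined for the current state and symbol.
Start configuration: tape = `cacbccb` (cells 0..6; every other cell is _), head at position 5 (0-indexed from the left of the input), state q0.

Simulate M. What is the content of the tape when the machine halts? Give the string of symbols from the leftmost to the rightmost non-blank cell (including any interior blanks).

b_baa_ac_a

state=q0 head=5 tape=_cacbc[c]b__   (q0,c)→(q2,b,→)
state=q2 head=6 tape=_cacbcb[b]__   (q2,b)→(q1,_,→)
state=q1 head=7 tape=_cacbcb_[_]_   (q1,_)→(q4,b,→)
state=q4 head=8 tape=_cacbcb_b[_]   (q4,_)→(q0,a,←)
state=q0 head=7 tape=_cacbcb_[b]a   (q0,b)→(q1,a,←)
state=q1 head=6 tape=_cacbcb[_]aa   (q1,_)→(q4,b,→)
state=q4 head=7 tape=_cacbcbb[a]a   (q4,a)→(q0,_,←)
state=q0 head=6 tape=_cacbcb[b]_a   (q0,b)→(q1,a,←)
state=q1 head=5 tape=_cacbc[b]a_a   (q1,b)→(q1,b,→)
state=q1 head=6 tape=_cacbcb[a]_a   (q1,a)→(q4,c,←)
state=q4 head=5 tape=_cacbc[b]c_a   (q4,b)→(q3,_,←)
state=q3 head=4 tape=_cacb[c]_c_a   (q3,c)→(q2,_,←)
state=q2 head=3 tape=_cac[b]__c_a   (q2,b)→(q1,_,→)
state=q1 head=4 tape=_cac_[_]_c_a   (q1,_)→(q4,b,→)
state=q4 head=5 tape=_cac_b[_]c_a   (q4,_)→(q0,a,←)
state=q0 head=4 tape=_cac_[b]ac_a   (q0,b)→(q1,a,←)
state=q1 head=3 tape=_cac[_]aac_a   (q1,_)→(q4,b,→)
state=q4 head=4 tape=_cacb[a]ac_a   (q4,a)→(q0,_,←)
state=q0 head=3 tape=_cac[b]_ac_a   (q0,b)→(q1,a,←)
state=q1 head=2 tape=_ca[c]a_ac_a   (q1,c)→(q3,b,←)
state=q3 head=1 tape=_c[a]ba_ac_a   (q3,a)→(q0,c,→)
state=q0 head=2 tape=_cc[b]a_ac_a   (q0,b)→(q1,a,←)
state=q1 head=1 tape=_c[c]aa_ac_a   (q1,c)→(q3,b,←)
state=q3 head=0 tape=_[c]baa_ac_a   (q3,c)→(q2,_,←)
state=q2 head=-1 tape=[_]_baa_ac_a   (q2,_)→(q0,b,→)
state=q0 head=0 tape=b[_]baa_ac_a   (q0,_)→(q3,_,←)
state=q3 head=-1 tape=[b]_baa_ac_a
The non-blank tape span at halt is b_baa_ac_a.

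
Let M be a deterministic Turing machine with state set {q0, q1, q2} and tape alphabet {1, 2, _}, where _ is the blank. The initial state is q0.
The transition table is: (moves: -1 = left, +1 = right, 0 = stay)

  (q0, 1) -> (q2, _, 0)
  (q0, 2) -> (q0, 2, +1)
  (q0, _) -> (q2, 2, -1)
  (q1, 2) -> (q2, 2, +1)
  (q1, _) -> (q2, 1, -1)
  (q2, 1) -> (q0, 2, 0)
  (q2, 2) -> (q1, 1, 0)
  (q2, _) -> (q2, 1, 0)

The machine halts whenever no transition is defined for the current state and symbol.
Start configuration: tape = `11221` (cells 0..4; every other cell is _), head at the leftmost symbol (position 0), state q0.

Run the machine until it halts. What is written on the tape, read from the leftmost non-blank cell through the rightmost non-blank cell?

q0 | [1]1221_   read 1 → write _, move 0, go to q2
q2 | [_]1221_   read _ → write 1, move 0, go to q2
q2 | [1]1221_   read 1 → write 2, move 0, go to q0
q0 | [2]1221_   read 2 → write 2, move +1, go to q0
q0 | 2[1]221_   read 1 → write _, move 0, go to q2
q2 | 2[_]221_   read _ → write 1, move 0, go to q2
q2 | 2[1]221_   read 1 → write 2, move 0, go to q0
q0 | 2[2]221_   read 2 → write 2, move +1, go to q0
q0 | 22[2]21_   read 2 → write 2, move +1, go to q0
q0 | 222[2]1_   read 2 → write 2, move +1, go to q0
q0 | 2222[1]_   read 1 → write _, move 0, go to q2
q2 | 2222[_]_   read _ → write 1, move 0, go to q2
q2 | 2222[1]_   read 1 → write 2, move 0, go to q0
q0 | 2222[2]_   read 2 → write 2, move +1, go to q0
q0 | 22222[_]   read _ → write 2, move -1, go to q2
q2 | 2222[2]2   read 2 → write 1, move 0, go to q1
q1 | 2222[1]2
The non-blank tape span at halt is 222212.

222212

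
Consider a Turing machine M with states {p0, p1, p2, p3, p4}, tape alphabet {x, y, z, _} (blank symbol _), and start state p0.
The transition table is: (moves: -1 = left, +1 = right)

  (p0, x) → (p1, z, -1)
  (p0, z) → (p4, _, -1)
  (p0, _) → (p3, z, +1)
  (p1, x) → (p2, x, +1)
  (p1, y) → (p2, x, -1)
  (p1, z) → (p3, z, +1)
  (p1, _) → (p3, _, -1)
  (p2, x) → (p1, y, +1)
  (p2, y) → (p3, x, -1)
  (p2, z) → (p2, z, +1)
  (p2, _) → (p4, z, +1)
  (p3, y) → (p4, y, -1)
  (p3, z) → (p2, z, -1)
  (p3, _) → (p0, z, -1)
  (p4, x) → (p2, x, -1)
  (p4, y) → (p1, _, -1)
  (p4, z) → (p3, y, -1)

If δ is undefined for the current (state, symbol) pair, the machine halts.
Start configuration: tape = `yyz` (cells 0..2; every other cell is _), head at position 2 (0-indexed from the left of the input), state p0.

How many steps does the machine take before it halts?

p0 | ___yy[z]   read z → write _, move -1, go to p4
p4 | ___y[y]_   read y → write _, move -1, go to p1
p1 | ___[y]__   read y → write x, move -1, go to p2
p2 | __[_]x__   read _ → write z, move +1, go to p4
p4 | __z[x]__   read x → write x, move -1, go to p2
p2 | __[z]x__   read z → write z, move +1, go to p2
p2 | __z[x]__   read x → write y, move +1, go to p1
p1 | __zy[_]_   read _ → write _, move -1, go to p3
p3 | __z[y]__   read y → write y, move -1, go to p4
p4 | __[z]y__   read z → write y, move -1, go to p3
p3 | _[_]yy__   read _ → write z, move -1, go to p0
p0 | [_]zyy__   read _ → write z, move +1, go to p3
p3 | z[z]yy__   read z → write z, move -1, go to p2
p2 | [z]zyy__   read z → write z, move +1, go to p2
p2 | z[z]yy__   read z → write z, move +1, go to p2
p2 | zz[y]y__   read y → write x, move -1, go to p3
p3 | z[z]xy__   read z → write z, move -1, go to p2
p2 | [z]zxy__   read z → write z, move +1, go to p2
p2 | z[z]xy__   read z → write z, move +1, go to p2
p2 | zz[x]y__   read x → write y, move +1, go to p1
p1 | zzy[y]__   read y → write x, move -1, go to p2
p2 | zz[y]x__   read y → write x, move -1, go to p3
p3 | z[z]xx__   read z → write z, move -1, go to p2
p2 | [z]zxx__   read z → write z, move +1, go to p2
p2 | z[z]xx__   read z → write z, move +1, go to p2
p2 | zz[x]x__   read x → write y, move +1, go to p1
p1 | zzy[x]__   read x → write x, move +1, go to p2
p2 | zzyx[_]_   read _ → write z, move +1, go to p4
p4 | zzyxz[_]
M halts after 28 transitions.

28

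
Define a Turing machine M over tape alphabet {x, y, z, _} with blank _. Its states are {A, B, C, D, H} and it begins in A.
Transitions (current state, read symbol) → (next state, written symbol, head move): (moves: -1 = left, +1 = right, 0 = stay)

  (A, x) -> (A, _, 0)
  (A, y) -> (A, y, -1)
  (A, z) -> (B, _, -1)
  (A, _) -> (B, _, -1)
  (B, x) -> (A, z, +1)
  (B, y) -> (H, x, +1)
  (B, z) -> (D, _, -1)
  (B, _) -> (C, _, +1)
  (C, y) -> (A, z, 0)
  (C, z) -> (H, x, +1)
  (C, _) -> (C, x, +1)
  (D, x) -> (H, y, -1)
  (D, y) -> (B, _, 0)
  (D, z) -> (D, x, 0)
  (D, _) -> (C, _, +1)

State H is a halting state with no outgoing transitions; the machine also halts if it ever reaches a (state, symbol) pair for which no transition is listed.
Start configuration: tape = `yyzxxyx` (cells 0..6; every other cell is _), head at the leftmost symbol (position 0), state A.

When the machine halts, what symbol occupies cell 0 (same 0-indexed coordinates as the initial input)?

_

state=A head=0 tape=__[y]yzxxyx   (A,y)→(A,y,-1)
state=A head=-1 tape=_[_]yyzxxyx   (A,_)→(B,_,-1)
state=B head=-2 tape=[_]_yyzxxyx   (B,_)→(C,_,+1)
state=C head=-1 tape=_[_]yyzxxyx   (C,_)→(C,x,+1)
state=C head=0 tape=_x[y]yzxxyx   (C,y)→(A,z,0)
state=A head=0 tape=_x[z]yzxxyx   (A,z)→(B,_,-1)
state=B head=-1 tape=_[x]_yzxxyx   (B,x)→(A,z,+1)
state=A head=0 tape=_z[_]yzxxyx   (A,_)→(B,_,-1)
state=B head=-1 tape=_[z]_yzxxyx   (B,z)→(D,_,-1)
state=D head=-2 tape=[_]__yzxxyx   (D,_)→(C,_,+1)
state=C head=-1 tape=_[_]_yzxxyx   (C,_)→(C,x,+1)
state=C head=0 tape=_x[_]yzxxyx   (C,_)→(C,x,+1)
state=C head=1 tape=_xx[y]zxxyx   (C,y)→(A,z,0)
state=A head=1 tape=_xx[z]zxxyx   (A,z)→(B,_,-1)
state=B head=0 tape=_x[x]_zxxyx   (B,x)→(A,z,+1)
state=A head=1 tape=_xz[_]zxxyx   (A,_)→(B,_,-1)
state=B head=0 tape=_x[z]_zxxyx   (B,z)→(D,_,-1)
state=D head=-1 tape=_[x]__zxxyx   (D,x)→(H,y,-1)
state=H head=-2 tape=[_]y__zxxyx
Cell 0 holds _ when M halts.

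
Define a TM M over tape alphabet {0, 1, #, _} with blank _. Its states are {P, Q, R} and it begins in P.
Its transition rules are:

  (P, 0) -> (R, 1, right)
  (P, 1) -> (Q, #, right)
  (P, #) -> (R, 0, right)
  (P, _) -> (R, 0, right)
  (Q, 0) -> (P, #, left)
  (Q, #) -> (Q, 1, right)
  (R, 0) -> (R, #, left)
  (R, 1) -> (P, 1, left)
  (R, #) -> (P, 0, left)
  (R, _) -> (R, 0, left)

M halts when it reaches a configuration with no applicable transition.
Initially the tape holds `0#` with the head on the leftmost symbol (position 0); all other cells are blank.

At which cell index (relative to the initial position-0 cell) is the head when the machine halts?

P | _[0]#   read 0 → write 1, move right, go to R
R | _1[#]   read # → write 0, move left, go to P
P | _[1]0   read 1 → write #, move right, go to Q
Q | _#[0]   read 0 → write #, move left, go to P
P | _[#]#   read # → write 0, move right, go to R
R | _0[#]   read # → write 0, move left, go to P
P | _[0]0   read 0 → write 1, move right, go to R
R | _1[0]   read 0 → write #, move left, go to R
R | _[1]#   read 1 → write 1, move left, go to P
P | [_]1#   read _ → write 0, move right, go to R
R | 0[1]#   read 1 → write 1, move left, go to P
P | [0]1#   read 0 → write 1, move right, go to R
R | 1[1]#   read 1 → write 1, move left, go to P
P | [1]1#   read 1 → write #, move right, go to Q
Q | #[1]#
At halt the head is at cell 0.

0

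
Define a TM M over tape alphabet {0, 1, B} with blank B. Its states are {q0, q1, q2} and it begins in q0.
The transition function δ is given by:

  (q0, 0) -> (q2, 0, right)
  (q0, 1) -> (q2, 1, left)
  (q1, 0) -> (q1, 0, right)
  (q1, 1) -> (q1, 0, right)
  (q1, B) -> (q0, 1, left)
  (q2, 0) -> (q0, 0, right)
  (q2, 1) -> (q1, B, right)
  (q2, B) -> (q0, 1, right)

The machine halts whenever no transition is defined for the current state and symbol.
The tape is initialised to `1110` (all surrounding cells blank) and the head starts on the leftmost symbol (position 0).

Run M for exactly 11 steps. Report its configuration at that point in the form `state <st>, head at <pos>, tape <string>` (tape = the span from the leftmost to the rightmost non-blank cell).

state=q0 head=0 tape=B[1]110BB   (q0,1)→(q2,1,left)
state=q2 head=-1 tape=[B]1110BB   (q2,B)→(q0,1,right)
state=q0 head=0 tape=1[1]110BB   (q0,1)→(q2,1,left)
state=q2 head=-1 tape=[1]1110BB   (q2,1)→(q1,B,right)
state=q1 head=0 tape=B[1]110BB   (q1,1)→(q1,0,right)
state=q1 head=1 tape=B0[1]10BB   (q1,1)→(q1,0,right)
state=q1 head=2 tape=B00[1]0BB   (q1,1)→(q1,0,right)
state=q1 head=3 tape=B000[0]BB   (q1,0)→(q1,0,right)
state=q1 head=4 tape=B0000[B]B   (q1,B)→(q0,1,left)
state=q0 head=3 tape=B000[0]1B   (q0,0)→(q2,0,right)
state=q2 head=4 tape=B0000[1]B   (q2,1)→(q1,B,right)
state=q1 head=5 tape=B0000B[B]
After 11 steps: state q1, head at 5, tape 0000.

state q1, head at 5, tape 0000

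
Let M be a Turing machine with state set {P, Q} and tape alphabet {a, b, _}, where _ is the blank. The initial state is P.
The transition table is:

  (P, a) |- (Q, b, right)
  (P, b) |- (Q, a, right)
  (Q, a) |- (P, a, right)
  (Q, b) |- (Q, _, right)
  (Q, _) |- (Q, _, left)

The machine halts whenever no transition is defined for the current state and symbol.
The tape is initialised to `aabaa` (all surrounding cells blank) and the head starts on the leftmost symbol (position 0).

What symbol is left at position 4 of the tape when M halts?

_

P | [a]abaa_   read a → write b, move right, go to Q
Q | b[a]baa_   read a → write a, move right, go to P
P | ba[b]aa_   read b → write a, move right, go to Q
Q | baa[a]a_   read a → write a, move right, go to P
P | baaa[a]_   read a → write b, move right, go to Q
Q | baaab[_]   read _ → write _, move left, go to Q
Q | baaa[b]_   read b → write _, move right, go to Q
Q | baaa_[_]   read _ → write _, move left, go to Q
Q | baaa[_]_   read _ → write _, move left, go to Q
Q | baa[a]__   read a → write a, move right, go to P
P | baaa[_]_
Cell 4 holds _ when M halts.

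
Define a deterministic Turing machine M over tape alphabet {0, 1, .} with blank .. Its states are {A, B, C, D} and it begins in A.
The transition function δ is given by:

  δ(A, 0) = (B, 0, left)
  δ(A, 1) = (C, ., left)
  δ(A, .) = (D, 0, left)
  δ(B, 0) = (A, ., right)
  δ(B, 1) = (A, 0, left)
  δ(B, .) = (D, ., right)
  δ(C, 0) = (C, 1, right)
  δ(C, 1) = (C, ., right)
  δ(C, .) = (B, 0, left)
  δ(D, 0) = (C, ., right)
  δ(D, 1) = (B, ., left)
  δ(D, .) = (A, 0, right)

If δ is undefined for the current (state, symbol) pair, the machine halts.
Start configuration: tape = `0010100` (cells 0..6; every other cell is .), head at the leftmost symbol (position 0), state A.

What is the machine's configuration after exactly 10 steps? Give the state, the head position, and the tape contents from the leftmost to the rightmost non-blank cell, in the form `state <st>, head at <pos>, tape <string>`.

state B, head at 6, tape 1.1.110

state=A head=0 tape=.[0]010100.   (A,0)→(B,0,left)
state=B head=-1 tape=[.]0010100.   (B,.)→(D,.,right)
state=D head=0 tape=.[0]010100.   (D,0)→(C,.,right)
state=C head=1 tape=..[0]10100.   (C,0)→(C,1,right)
state=C head=2 tape=..1[1]0100.   (C,1)→(C,.,right)
state=C head=3 tape=..1.[0]100.   (C,0)→(C,1,right)
state=C head=4 tape=..1.1[1]00.   (C,1)→(C,.,right)
state=C head=5 tape=..1.1.[0]0.   (C,0)→(C,1,right)
state=C head=6 tape=..1.1.1[0].   (C,0)→(C,1,right)
state=C head=7 tape=..1.1.11[.]   (C,.)→(B,0,left)
state=B head=6 tape=..1.1.1[1]0
After 10 steps: state B, head at 6, tape 1.1.110.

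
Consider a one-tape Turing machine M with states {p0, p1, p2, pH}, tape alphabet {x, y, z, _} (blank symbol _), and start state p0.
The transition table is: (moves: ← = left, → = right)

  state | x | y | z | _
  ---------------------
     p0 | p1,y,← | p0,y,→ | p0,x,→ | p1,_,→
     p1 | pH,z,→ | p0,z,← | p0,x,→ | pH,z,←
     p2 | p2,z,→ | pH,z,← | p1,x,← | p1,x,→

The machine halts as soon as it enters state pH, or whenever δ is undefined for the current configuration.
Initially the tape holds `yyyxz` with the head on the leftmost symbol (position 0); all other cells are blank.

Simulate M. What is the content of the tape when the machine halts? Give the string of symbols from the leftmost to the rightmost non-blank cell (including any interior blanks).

yyxyx_z

p0 | [y]yyxz__   read y → write y, move →, go to p0
p0 | y[y]yxz__   read y → write y, move →, go to p0
p0 | yy[y]xz__   read y → write y, move →, go to p0
p0 | yyy[x]z__   read x → write y, move ←, go to p1
p1 | yy[y]yz__   read y → write z, move ←, go to p0
p0 | y[y]zyz__   read y → write y, move →, go to p0
p0 | yy[z]yz__   read z → write x, move →, go to p0
p0 | yyx[y]z__   read y → write y, move →, go to p0
p0 | yyxy[z]__   read z → write x, move →, go to p0
p0 | yyxyx[_]_   read _ → write _, move →, go to p1
p1 | yyxyx_[_]   read _ → write z, move ←, go to pH
pH | yyxyx[_]z
The non-blank tape span at halt is yyxyx_z.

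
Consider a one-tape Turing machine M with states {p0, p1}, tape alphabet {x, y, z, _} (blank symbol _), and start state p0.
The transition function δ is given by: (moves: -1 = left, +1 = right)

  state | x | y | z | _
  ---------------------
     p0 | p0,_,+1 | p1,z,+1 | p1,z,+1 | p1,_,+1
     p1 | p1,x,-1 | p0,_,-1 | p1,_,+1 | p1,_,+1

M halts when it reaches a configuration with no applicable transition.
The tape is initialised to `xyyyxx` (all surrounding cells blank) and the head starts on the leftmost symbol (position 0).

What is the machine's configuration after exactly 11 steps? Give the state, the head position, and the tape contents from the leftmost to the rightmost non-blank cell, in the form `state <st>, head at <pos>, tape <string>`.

state p1, head at 3, tape z__xx

p0 | [x]yyyxx   read x → write _, move +1, go to p0
p0 | _[y]yyxx   read y → write z, move +1, go to p1
p1 | _z[y]yxx   read y → write _, move -1, go to p0
p0 | _[z]_yxx   read z → write z, move +1, go to p1
p1 | _z[_]yxx   read _ → write _, move +1, go to p1
p1 | _z_[y]xx   read y → write _, move -1, go to p0
p0 | _z[_]_xx   read _ → write _, move +1, go to p1
p1 | _z_[_]xx   read _ → write _, move +1, go to p1
p1 | _z__[x]x   read x → write x, move -1, go to p1
p1 | _z_[_]xx   read _ → write _, move +1, go to p1
p1 | _z__[x]x   read x → write x, move -1, go to p1
p1 | _z_[_]xx
After 11 steps: state p1, head at 3, tape z__xx.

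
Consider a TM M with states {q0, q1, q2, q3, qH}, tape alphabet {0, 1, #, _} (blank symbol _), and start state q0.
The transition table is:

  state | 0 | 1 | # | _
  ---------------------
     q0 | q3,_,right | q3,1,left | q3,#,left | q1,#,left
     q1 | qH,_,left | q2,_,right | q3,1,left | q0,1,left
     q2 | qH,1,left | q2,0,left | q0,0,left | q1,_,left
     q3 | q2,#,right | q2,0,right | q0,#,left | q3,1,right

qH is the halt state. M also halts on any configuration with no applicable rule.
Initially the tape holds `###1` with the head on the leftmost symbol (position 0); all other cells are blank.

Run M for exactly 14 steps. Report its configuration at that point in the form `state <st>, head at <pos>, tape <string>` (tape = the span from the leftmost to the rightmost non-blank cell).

state q3, head at -2, tape 11#0#1

q0 | __[#]##1   read # → write #, move left, go to q3
q3 | _[_]###1   read _ → write 1, move right, go to q3
q3 | _1[#]##1   read # → write #, move left, go to q0
q0 | _[1]###1   read 1 → write 1, move left, go to q3
q3 | [_]1###1   read _ → write 1, move right, go to q3
q3 | 1[1]###1   read 1 → write 0, move right, go to q2
q2 | 10[#]##1   read # → write 0, move left, go to q0
q0 | 1[0]0##1   read 0 → write _, move right, go to q3
q3 | 1_[0]##1   read 0 → write #, move right, go to q2
q2 | 1_#[#]#1   read # → write 0, move left, go to q0
q0 | 1_[#]0#1   read # → write #, move left, go to q3
q3 | 1[_]#0#1   read _ → write 1, move right, go to q3
q3 | 11[#]0#1   read # → write #, move left, go to q0
q0 | 1[1]#0#1   read 1 → write 1, move left, go to q3
q3 | [1]1#0#1
After 14 steps: state q3, head at -2, tape 11#0#1.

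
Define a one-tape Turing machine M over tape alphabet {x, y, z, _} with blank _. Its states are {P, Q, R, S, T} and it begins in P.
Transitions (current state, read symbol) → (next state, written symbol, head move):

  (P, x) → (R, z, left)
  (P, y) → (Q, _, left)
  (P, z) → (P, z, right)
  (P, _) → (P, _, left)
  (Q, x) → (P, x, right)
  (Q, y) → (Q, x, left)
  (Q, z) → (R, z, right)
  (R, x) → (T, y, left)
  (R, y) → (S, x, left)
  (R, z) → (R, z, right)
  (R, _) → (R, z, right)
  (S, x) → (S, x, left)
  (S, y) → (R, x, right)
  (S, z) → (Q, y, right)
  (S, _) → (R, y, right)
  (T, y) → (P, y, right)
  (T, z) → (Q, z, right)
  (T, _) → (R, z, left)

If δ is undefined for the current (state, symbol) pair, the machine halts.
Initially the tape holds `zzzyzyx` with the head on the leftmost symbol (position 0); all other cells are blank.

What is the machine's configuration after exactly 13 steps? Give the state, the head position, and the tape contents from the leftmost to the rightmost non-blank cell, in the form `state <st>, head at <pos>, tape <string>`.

P | [z]zzyzyx   read z → write z, move right, go to P
P | z[z]zyzyx   read z → write z, move right, go to P
P | zz[z]yzyx   read z → write z, move right, go to P
P | zzz[y]zyx   read y → write _, move left, go to Q
Q | zz[z]_zyx   read z → write z, move right, go to R
R | zzz[_]zyx   read _ → write z, move right, go to R
R | zzzz[z]yx   read z → write z, move right, go to R
R | zzzzz[y]x   read y → write x, move left, go to S
S | zzzz[z]xx   read z → write y, move right, go to Q
Q | zzzzy[x]x   read x → write x, move right, go to P
P | zzzzyx[x]   read x → write z, move left, go to R
R | zzzzy[x]z   read x → write y, move left, go to T
T | zzzz[y]yz   read y → write y, move right, go to P
P | zzzzy[y]z
After 13 steps: state P, head at 5, tape zzzzyyz.

state P, head at 5, tape zzzzyyz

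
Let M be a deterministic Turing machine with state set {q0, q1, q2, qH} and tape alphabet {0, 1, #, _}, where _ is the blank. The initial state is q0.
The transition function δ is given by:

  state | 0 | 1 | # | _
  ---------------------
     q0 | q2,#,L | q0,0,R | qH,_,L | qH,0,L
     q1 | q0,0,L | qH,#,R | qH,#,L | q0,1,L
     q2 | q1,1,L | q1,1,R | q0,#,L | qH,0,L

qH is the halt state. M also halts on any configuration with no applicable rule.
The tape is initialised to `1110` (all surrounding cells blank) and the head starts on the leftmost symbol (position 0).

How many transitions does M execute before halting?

8

state=q0 head=0 tape=__[1]110   (q0,1)→(q0,0,R)
state=q0 head=1 tape=__0[1]10   (q0,1)→(q0,0,R)
state=q0 head=2 tape=__00[1]0   (q0,1)→(q0,0,R)
state=q0 head=3 tape=__000[0]   (q0,0)→(q2,#,L)
state=q2 head=2 tape=__00[0]#   (q2,0)→(q1,1,L)
state=q1 head=1 tape=__0[0]1#   (q1,0)→(q0,0,L)
state=q0 head=0 tape=__[0]01#   (q0,0)→(q2,#,L)
state=q2 head=-1 tape=_[_]#01#   (q2,_)→(qH,0,L)
state=qH head=-2 tape=[_]0#01#
M halts after 8 transitions.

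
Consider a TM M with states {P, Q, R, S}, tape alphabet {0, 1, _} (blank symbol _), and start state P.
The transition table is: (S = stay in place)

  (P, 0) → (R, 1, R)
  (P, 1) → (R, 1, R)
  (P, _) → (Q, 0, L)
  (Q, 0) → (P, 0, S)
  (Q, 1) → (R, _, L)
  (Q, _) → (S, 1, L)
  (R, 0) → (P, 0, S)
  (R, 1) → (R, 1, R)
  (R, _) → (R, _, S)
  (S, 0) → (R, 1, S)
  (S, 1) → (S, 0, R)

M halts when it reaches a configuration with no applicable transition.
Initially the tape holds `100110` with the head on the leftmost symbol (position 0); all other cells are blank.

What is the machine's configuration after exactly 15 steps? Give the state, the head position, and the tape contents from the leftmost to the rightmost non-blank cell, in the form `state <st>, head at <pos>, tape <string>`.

state R, head at 6, tape 111111

P | [1]00110_   read 1 → write 1, move R, go to R
R | 1[0]0110_   read 0 → write 0, move S, go to P
P | 1[0]0110_   read 0 → write 1, move R, go to R
R | 11[0]110_   read 0 → write 0, move S, go to P
P | 11[0]110_   read 0 → write 1, move R, go to R
R | 111[1]10_   read 1 → write 1, move R, go to R
R | 1111[1]0_   read 1 → write 1, move R, go to R
R | 11111[0]_   read 0 → write 0, move S, go to P
P | 11111[0]_   read 0 → write 1, move R, go to R
R | 111111[_]   read _ → write _, move S, go to R
R | 111111[_]   read _ → write _, move S, go to R
R | 111111[_]   read _ → write _, move S, go to R
R | 111111[_]   read _ → write _, move S, go to R
R | 111111[_]   read _ → write _, move S, go to R
R | 111111[_]   read _ → write _, move S, go to R
R | 111111[_]
After 15 steps: state R, head at 6, tape 111111.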